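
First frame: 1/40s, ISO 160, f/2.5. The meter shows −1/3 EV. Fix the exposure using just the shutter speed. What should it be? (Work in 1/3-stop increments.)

Underexposed by 1/3 stop → need 1/3 stop brighter.
Shutter speed: 1/40 → 1/30.

1/30s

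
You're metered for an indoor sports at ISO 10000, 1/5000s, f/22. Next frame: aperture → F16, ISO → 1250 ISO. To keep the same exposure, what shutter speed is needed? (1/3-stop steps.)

1/1250s

Aperture: f/22 → f/20 → f/18 → f/16 — 1 stop opened up (brighter).
ISO: 10000 → 8000 → 6400 → 5000 → 4000 → 3200 → 2500 → 2000 → 1600 → 1250 — 3 stops dropped (darker).
Net change so far: 2 stops darker. Offset with the shutter speed: 1/5000 → 1/4000 → 1/3200 → 1/2500 → 1/2000 → 1/1600 → 1/1250.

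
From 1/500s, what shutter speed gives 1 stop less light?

1/1000s

Shutter speed: 1/500 → 1/1000 — 1 stop faster (darker).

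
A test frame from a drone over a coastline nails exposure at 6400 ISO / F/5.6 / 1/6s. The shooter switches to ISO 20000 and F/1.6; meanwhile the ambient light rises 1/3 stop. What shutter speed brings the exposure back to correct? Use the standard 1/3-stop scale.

1/320s

Scene light: 1/3 stop brighter.
ISO: 6400 → 8000 → 10000 → 12800 → 16000 → 20000 — 1 2/3 stops raised (brighter).
Aperture: f/5.6 → f/5 → f/4.5 → f/4 → f/3.5 → f/3.2 → f/2.8 → f/2.5 → f/2.2 → f/2 → f/1.8 → f/1.6 — 3 2/3 stops opened up (brighter).
Net so far: 5 2/3 stops brighter. Shutter speed: 1/6 → 1/8 → 1/10 → 1/13 → 1/15 → 1/20 → 1/25 → 1/30 → 1/40 → 1/50 → 1/60 → 1/80 → 1/100 → 1/125 → 1/160 → 1/200 → 1/250 → 1/320.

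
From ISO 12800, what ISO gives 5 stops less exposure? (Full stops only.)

ISO: 12800 → 6400 → 3200 → 1600 → 800 → 400 — 5 stops dropped (darker).

ISO 400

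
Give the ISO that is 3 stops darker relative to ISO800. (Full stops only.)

ISO 100

ISO: 800 → 400 → 200 → 100 — 3 stops lower (darker).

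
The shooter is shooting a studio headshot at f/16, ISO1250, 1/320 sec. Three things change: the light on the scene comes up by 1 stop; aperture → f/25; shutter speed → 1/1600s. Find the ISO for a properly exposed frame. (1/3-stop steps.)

Scene light: 1 stop brighter.
Aperture: f/16 → f/18 → f/20 → f/22 → f/25 — 1 1/3 stops narrower (darker).
Shutter speed: 1/320 → 1/400 → 1/500 → 1/640 → 1/800 → 1/1000 → 1/1250 → 1/1600 — 2 1/3 stops shorter (darker).
Net so far: 2 2/3 stops darker. ISO: 1250 → 1600 → 2000 → 2500 → 3200 → 4000 → 5000 → 6400 → 8000.

ISO 8000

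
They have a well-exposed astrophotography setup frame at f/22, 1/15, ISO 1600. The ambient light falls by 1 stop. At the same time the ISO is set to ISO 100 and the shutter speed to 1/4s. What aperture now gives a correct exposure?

f/8

Scene light: 1 stop darker.
ISO: 1600 → 800 → 400 → 200 → 100 — 4 stops lower (darker).
Shutter speed: 1/15 → 1/8 → 1/4 — 2 stops longer (brighter).
Net so far: 3 stops darker. Aperture: f/22 → f/16 → f/11 → f/8.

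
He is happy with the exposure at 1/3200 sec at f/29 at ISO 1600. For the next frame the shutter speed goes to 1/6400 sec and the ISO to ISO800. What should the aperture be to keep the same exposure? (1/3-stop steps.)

Shutter speed: 1/3200 → 1/4000 → 1/5000 → 1/6400 — 1 stop faster (darker).
ISO: 1600 → 1250 → 1000 → 800 — 1 stop dropped (darker).
Net change so far: 2 stops darker. Offset with the aperture: f/29 → f/25 → f/22 → f/20 → f/18 → f/16 → f/14.

f/14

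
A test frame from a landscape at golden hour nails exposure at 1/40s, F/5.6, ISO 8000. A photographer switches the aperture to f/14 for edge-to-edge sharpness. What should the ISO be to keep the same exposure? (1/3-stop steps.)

Aperture: f/5.6 → f/6.3 → f/7.1 → f/8 → f/9 → f/10 → f/11 → f/13 → f/14 — 2 2/3 stops smaller aperture (darker).
Need 2 2/3 stops brighter from the ISO: 8000 → 10000 → 12800 → 16000 → 20000 → 25600 → 32000 → 40000 → 51200.

ISO 51200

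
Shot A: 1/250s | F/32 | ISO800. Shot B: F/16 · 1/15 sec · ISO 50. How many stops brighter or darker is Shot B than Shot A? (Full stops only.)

2 stops brighter

Aperture: f/32 → f/22 → f/16 — 2 stops opened up (brighter).
Shutter speed: 1/250 → 1/125 → 1/60 → 1/30 → 1/15 — 4 stops longer (brighter).
ISO: 800 → 400 → 200 → 100 → 50 — 4 stops lower (darker).
Net: +2 +4 −4 = +2 stops.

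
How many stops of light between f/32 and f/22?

1 stop

f/32 → f/22 — count the steps: 1 stop.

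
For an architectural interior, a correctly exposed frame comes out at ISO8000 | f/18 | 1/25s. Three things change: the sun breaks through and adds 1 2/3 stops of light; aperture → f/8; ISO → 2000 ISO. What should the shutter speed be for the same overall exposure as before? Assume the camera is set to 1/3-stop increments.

1/100s

Scene light: 1 2/3 stops brighter.
Aperture: f/18 → f/16 → f/14 → f/13 → f/11 → f/10 → f/9 → f/8 — 2 1/3 stops opened up (brighter).
ISO: 8000 → 6400 → 5000 → 4000 → 3200 → 2500 → 2000 — 2 stops dropped (darker).
Net so far: 2 stops brighter. Shutter speed: 1/25 → 1/30 → 1/40 → 1/50 → 1/60 → 1/80 → 1/100.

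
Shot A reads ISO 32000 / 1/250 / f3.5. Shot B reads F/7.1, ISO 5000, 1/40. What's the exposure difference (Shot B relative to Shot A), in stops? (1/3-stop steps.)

2 stops darker

Aperture: f/3.5 → f/4 → f/4.5 → f/5 → f/5.6 → f/6.3 → f/7.1 — 2 stops stopped down (darker).
Shutter speed: 1/250 → 1/200 → 1/160 → 1/125 → 1/100 → 1/80 → 1/60 → 1/50 → 1/40 — 2 2/3 stops longer (brighter).
ISO: 32000 → 25600 → 20000 → 16000 → 12800 → 10000 → 8000 → 6400 → 5000 — 2 2/3 stops lower (darker).
Net: −2 +2 2/3 −2 2/3 = −2 stops.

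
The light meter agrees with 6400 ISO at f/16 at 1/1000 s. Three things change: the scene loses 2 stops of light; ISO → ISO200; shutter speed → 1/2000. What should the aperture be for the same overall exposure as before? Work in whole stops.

Scene light: 2 stops darker.
ISO: 6400 → 3200 → 1600 → 800 → 400 → 200 — 5 stops dropped (darker).
Shutter speed: 1/1000 → 1/2000 — 1 stop shorter (darker).
Net so far: 8 stops darker. Aperture: f/16 → f/11 → f/8 → f/5.6 → f/4 → f/2.8 → f/2 → f/1.4 → f/1.0.

f/1.0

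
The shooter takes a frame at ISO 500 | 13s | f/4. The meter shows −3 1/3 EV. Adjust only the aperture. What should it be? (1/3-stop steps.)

Underexposed by 3 1/3 stops → need 3 1/3 stops brighter.
Aperture: f/4 → f/3.5 → f/3.2 → f/2.8 → f/2.5 → f/2.2 → f/2 → f/1.8 → f/1.6 → f/1.4 → f/1.2.

f/1.2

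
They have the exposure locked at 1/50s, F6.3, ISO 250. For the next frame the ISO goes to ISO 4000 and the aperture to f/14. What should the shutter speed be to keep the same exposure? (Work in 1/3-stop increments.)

1/160s

ISO: 250 → 320 → 400 → 500 → 640 → 800 → 1000 → 1250 → 1600 → 2000 → 2500 → 3200 → 4000 — 4 stops raised (brighter).
Aperture: f/6.3 → f/7.1 → f/8 → f/9 → f/10 → f/11 → f/13 → f/14 — 2 1/3 stops narrower (darker).
Net change so far: 1 2/3 stops brighter. Offset with the shutter speed: 1/50 → 1/60 → 1/80 → 1/100 → 1/125 → 1/160.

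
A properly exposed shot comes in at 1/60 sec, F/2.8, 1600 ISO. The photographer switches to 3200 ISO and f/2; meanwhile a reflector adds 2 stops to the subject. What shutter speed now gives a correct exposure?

Scene light: 2 stops brighter.
ISO: 1600 → 3200 — 1 stop raised (brighter).
Aperture: f/2.8 → f/2 — 1 stop wider (brighter).
Net so far: 4 stops brighter. Shutter speed: 1/60 → 1/125 → 1/250 → 1/500 → 1/1000.

1/1000s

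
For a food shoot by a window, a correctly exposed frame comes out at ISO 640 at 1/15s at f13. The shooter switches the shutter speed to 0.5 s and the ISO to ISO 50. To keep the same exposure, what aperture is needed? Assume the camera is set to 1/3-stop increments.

Shutter speed: 1/15 → 1/13 → 1/10 → 1/8 → 1/6 → 1/5 → 1/4 → 0.3 → 0.4 → 0.5 — 3 stops longer (brighter).
ISO: 640 → 500 → 400 → 320 → 250 → 200 → 160 → 125 → 100 → 80 → 64 → 50 — 3 2/3 stops dropped (darker).
Net change so far: 2/3 stop darker. Offset with the aperture: f/13 → f/11 → f/10.

f/10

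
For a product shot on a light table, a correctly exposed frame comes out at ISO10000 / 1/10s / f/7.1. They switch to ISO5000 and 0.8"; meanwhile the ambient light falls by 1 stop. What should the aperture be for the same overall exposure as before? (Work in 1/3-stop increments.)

Scene light: 1 stop darker.
ISO: 10000 → 8000 → 6400 → 5000 — 1 stop lower (darker).
Shutter speed: 1/10 → 1/8 → 1/6 → 1/5 → 1/4 → 0.3 → 0.4 → 0.5 → 0.6 → 0.8 — 3 stops longer (brighter).
Net so far: 1 stop brighter. Aperture: f/7.1 → f/8 → f/9 → f/10.

f/10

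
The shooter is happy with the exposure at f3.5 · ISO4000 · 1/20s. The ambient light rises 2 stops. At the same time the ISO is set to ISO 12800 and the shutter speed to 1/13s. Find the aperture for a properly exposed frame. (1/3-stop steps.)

f/16

Scene light: 2 stops brighter.
ISO: 4000 → 5000 → 6400 → 8000 → 10000 → 12800 — 1 2/3 stops raised (brighter).
Shutter speed: 1/20 → 1/15 → 1/13 — 2/3 stop slower (brighter).
Net so far: 4 1/3 stops brighter. Aperture: f/3.5 → f/4 → f/4.5 → f/5 → f/5.6 → f/6.3 → f/7.1 → f/8 → f/9 → f/10 → f/11 → f/13 → f/14 → f/16.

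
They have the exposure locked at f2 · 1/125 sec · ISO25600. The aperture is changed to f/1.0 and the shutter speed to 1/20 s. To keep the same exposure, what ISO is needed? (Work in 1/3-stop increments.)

Aperture: f/2 → f/1.8 → f/1.6 → f/1.4 → f/1.2 → f/1.1 → f/1.0 — 2 stops opened up (brighter).
Shutter speed: 1/125 → 1/100 → 1/80 → 1/60 → 1/50 → 1/40 → 1/30 → 1/25 → 1/20 — 2 2/3 stops longer (brighter).
Net change so far: 4 2/3 stops brighter. Offset with the ISO: 25600 → 20000 → 16000 → 12800 → 10000 → 8000 → 6400 → 5000 → 4000 → 3200 → 2500 → 2000 → 1600 → 1250 → 1000.

ISO 1000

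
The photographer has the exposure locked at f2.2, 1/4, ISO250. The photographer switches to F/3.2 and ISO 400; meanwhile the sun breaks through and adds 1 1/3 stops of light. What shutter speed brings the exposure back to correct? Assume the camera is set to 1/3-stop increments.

Scene light: 1 1/3 stops brighter.
Aperture: f/2.2 → f/2.5 → f/2.8 → f/3.2 — 1 stop smaller aperture (darker).
ISO: 250 → 320 → 400 — 2/3 stop higher (brighter).
Net so far: 1 stop brighter. Shutter speed: 1/4 → 1/5 → 1/6 → 1/8.

1/8s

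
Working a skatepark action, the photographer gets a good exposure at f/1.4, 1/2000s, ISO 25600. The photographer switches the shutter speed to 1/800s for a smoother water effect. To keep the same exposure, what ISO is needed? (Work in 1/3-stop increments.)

ISO 10000

Shutter speed: 1/2000 → 1/1600 → 1/1250 → 1/1000 → 1/800 — 1 1/3 stops longer (brighter).
Need 1 1/3 stops darker from the ISO: 25600 → 20000 → 16000 → 12800 → 10000.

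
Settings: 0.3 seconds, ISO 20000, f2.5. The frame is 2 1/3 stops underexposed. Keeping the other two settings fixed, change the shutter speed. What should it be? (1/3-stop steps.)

Underexposed by 2 1/3 stops → need 2 1/3 stops brighter.
Shutter speed: 0.3 → 0.4 → 0.5 → 0.6 → 0.8 → 1 → 1.3 → 1.6.

1.6 s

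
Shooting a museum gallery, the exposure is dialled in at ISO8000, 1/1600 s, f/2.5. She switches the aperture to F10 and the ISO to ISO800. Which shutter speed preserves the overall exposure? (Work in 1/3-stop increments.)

Aperture: f/2.5 → f/2.8 → f/3.2 → f/3.5 → f/4 → f/4.5 → f/5 → f/5.6 → f/6.3 → f/7.1 → f/8 → f/9 → f/10 — 4 stops narrower (darker).
ISO: 8000 → 6400 → 5000 → 4000 → 3200 → 2500 → 2000 → 1600 → 1250 → 1000 → 800 — 3 1/3 stops dropped (darker).
Net change so far: 7 1/3 stops darker. Offset with the shutter speed: 1/1600 → 1/1250 → 1/1000 → 1/800 → 1/640 → 1/500 → 1/400 → 1/320 → 1/250 → 1/200 → 1/160 → 1/125 → 1/100 → 1/80 → 1/60 → 1/50 → 1/40 → 1/30 → 1/25 → 1/20 → 1/15 → 1/13 → 1/10.

1/10s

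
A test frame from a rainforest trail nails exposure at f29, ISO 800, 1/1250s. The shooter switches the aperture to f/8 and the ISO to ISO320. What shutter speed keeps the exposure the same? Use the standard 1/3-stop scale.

Aperture: f/29 → f/25 → f/22 → f/20 → f/18 → f/16 → f/14 → f/13 → f/11 → f/10 → f/9 → f/8 — 3 2/3 stops wider (brighter).
ISO: 800 → 640 → 500 → 400 → 320 — 1 1/3 stops dropped (darker).
Net change so far: 2 1/3 stops brighter. Offset with the shutter speed: 1/1250 → 1/1600 → 1/2000 → 1/2500 → 1/3200 → 1/4000 → 1/5000 → 1/6400.

1/6400s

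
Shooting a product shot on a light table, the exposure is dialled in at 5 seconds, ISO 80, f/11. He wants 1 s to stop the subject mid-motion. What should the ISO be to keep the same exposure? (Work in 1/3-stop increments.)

ISO 400

Shutter speed: 5 → 4 → 3.2 → 2.5 → 2 → 1.6 → 1.3 → 1 — 2 1/3 stops faster (darker).
Need 2 1/3 stops brighter from the ISO: 80 → 100 → 125 → 160 → 200 → 250 → 320 → 400.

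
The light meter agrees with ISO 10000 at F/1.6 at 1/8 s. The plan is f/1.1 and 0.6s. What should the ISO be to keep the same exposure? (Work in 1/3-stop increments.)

ISO 1000

Aperture: f/1.6 → f/1.4 → f/1.2 → f/1.1 — 1 stop opened up (brighter).
Shutter speed: 1/8 → 1/6 → 1/5 → 1/4 → 0.3 → 0.4 → 0.5 → 0.6 — 2 1/3 stops slower (brighter).
Net change so far: 3 1/3 stops brighter. Offset with the ISO: 10000 → 8000 → 6400 → 5000 → 4000 → 3200 → 2500 → 2000 → 1600 → 1250 → 1000.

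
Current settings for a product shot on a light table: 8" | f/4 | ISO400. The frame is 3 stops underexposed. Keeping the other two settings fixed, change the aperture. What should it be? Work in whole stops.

f/1.4

Underexposed by 3 stops → need 3 stops brighter.
Aperture: f/4 → f/2.8 → f/2 → f/1.4.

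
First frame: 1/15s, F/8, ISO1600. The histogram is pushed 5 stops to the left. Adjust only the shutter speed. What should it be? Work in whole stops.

Underexposed by 5 stops → need 5 stops brighter.
Shutter speed: 1/15 → 1/8 → 1/4 → 1/2 → 1 → 2.

2 s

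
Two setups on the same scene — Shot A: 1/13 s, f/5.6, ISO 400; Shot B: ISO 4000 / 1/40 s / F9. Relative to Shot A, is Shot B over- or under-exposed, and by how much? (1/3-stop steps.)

Aperture: f/5.6 → f/6.3 → f/7.1 → f/8 → f/9 — 1 1/3 stops stopped down (darker).
Shutter speed: 1/13 → 1/15 → 1/20 → 1/25 → 1/30 → 1/40 — 1 2/3 stops faster (darker).
ISO: 400 → 500 → 640 → 800 → 1000 → 1250 → 1600 → 2000 → 2500 → 3200 → 4000 — 3 1/3 stops higher (brighter).
Net: −1 1/3 −1 2/3 +3 1/3 = +1/3 stops.

1/3 stop brighter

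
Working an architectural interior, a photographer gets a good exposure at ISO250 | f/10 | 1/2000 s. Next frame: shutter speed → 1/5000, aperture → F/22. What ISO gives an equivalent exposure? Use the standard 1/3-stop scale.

ISO 3200

Shutter speed: 1/2000 → 1/2500 → 1/3200 → 1/4000 → 1/5000 — 1 1/3 stops shorter (darker).
Aperture: f/10 → f/11 → f/13 → f/14 → f/16 → f/18 → f/20 → f/22 — 2 1/3 stops stopped down (darker).
Net change so far: 3 2/3 stops darker. Offset with the ISO: 250 → 320 → 400 → 500 → 640 → 800 → 1000 → 1250 → 1600 → 2000 → 2500 → 3200.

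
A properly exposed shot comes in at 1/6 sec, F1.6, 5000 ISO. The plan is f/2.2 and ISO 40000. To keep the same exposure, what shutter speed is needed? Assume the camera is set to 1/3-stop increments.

1/25s

Aperture: f/1.6 → f/1.8 → f/2 → f/2.2 — 1 stop smaller aperture (darker).
ISO: 5000 → 6400 → 8000 → 10000 → 12800 → 16000 → 20000 → 25600 → 32000 → 40000 — 3 stops higher (brighter).
Net change so far: 2 stops brighter. Offset with the shutter speed: 1/6 → 1/8 → 1/10 → 1/13 → 1/15 → 1/20 → 1/25.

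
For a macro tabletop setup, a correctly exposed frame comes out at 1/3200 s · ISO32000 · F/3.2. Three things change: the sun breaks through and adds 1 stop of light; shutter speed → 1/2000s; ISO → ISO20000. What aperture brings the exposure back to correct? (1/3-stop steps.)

Scene light: 1 stop brighter.
Shutter speed: 1/3200 → 1/2500 → 1/2000 — 2/3 stop slower (brighter).
ISO: 32000 → 25600 → 20000 — 2/3 stop dropped (darker).
Net so far: 1 stop brighter. Aperture: f/3.2 → f/3.5 → f/4 → f/4.5.

f/4.5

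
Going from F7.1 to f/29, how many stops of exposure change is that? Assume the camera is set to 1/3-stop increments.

f/7.1 → f/8 → f/9 → f/10 → f/11 → f/13 → f/14 → f/16 → f/18 → f/20 → f/22 → f/25 → f/29 — count the steps: 12 third-stops = 4 stops.

4 stops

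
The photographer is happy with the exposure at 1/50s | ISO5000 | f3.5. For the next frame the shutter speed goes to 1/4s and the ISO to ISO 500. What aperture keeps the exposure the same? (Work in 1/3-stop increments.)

f/4

Shutter speed: 1/50 → 1/40 → 1/30 → 1/25 → 1/20 → 1/15 → 1/13 → 1/10 → 1/8 → 1/6 → 1/5 → 1/4 — 3 2/3 stops longer (brighter).
ISO: 5000 → 4000 → 3200 → 2500 → 2000 → 1600 → 1250 → 1000 → 800 → 640 → 500 — 3 1/3 stops lower (darker).
Net change so far: 1/3 stop brighter. Offset with the aperture: f/3.5 → f/4.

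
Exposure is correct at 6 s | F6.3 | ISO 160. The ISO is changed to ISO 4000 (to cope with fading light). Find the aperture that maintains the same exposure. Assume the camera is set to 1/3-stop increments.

ISO: 160 → 200 → 250 → 320 → 400 → 500 → 640 → 800 → 1000 → 1250 → 1600 → 2000 → 2500 → 3200 → 4000 — 4 2/3 stops higher (brighter).
Need 4 2/3 stops darker from the aperture: f/6.3 → f/7.1 → f/8 → f/9 → f/10 → f/11 → f/13 → f/14 → f/16 → f/18 → f/20 → f/22 → f/25 → f/29 → f/32.

f/32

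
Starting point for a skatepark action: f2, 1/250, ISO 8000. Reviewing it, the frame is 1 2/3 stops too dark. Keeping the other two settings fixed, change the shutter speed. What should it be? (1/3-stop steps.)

1/80s

Underexposed by 1 2/3 stops → need 1 2/3 stops brighter.
Shutter speed: 1/250 → 1/200 → 1/160 → 1/125 → 1/100 → 1/80.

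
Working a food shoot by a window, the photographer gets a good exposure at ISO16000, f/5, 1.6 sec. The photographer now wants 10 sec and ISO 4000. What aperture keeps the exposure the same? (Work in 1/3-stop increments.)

f/6.3

Shutter speed: 1.6 → 2 → 2.5 → 3.2 → 4 → 5 → 6 → 8 → 10 — 2 2/3 stops slower (brighter).
ISO: 16000 → 12800 → 10000 → 8000 → 6400 → 5000 → 4000 — 2 stops lower (darker).
Net change so far: 2/3 stop brighter. Offset with the aperture: f/5 → f/5.6 → f/6.3.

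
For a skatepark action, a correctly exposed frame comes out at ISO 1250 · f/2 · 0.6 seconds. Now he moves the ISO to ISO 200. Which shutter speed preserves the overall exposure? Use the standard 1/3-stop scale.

ISO: 1250 → 1000 → 800 → 640 → 500 → 400 → 320 → 250 → 200 — 2 2/3 stops dropped (darker).
Need 2 2/3 stops brighter from the shutter speed: 0.6 → 0.8 → 1 → 1.3 → 1.6 → 2 → 2.5 → 3.2 → 4.

4 s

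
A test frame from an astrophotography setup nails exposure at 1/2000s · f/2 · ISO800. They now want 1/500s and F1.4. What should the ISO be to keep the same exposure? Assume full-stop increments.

ISO 100

Shutter speed: 1/2000 → 1/1000 → 1/500 — 2 stops longer (brighter).
Aperture: f/2 → f/1.4 — 1 stop larger aperture (brighter).
Net change so far: 3 stops brighter. Offset with the ISO: 800 → 400 → 200 → 100.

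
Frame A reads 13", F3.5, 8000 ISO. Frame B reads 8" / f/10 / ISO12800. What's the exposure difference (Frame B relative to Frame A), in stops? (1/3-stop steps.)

Aperture: f/3.5 → f/4 → f/4.5 → f/5 → f/5.6 → f/6.3 → f/7.1 → f/8 → f/9 → f/10 — 3 stops narrower (darker).
Shutter speed: 13 → 10 → 8 — 2/3 stop shorter (darker).
ISO: 8000 → 10000 → 12800 — 2/3 stop raised (brighter).
Net: −3 −2/3 +2/3 = −3 stops.

3 stops darker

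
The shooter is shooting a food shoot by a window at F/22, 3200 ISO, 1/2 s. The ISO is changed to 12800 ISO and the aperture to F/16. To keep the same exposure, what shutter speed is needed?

1/15s

ISO: 3200 → 6400 → 12800 — 2 stops higher (brighter).
Aperture: f/22 → f/16 — 1 stop opened up (brighter).
Net change so far: 3 stops brighter. Offset with the shutter speed: 1/2 → 1/4 → 1/8 → 1/15.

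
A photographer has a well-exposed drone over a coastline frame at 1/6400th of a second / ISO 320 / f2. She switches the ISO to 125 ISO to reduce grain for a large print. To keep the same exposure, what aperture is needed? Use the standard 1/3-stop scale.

ISO: 320 → 250 → 200 → 160 → 125 — 1 1/3 stops lower (darker).
Need 1 1/3 stops brighter from the aperture: f/2 → f/1.8 → f/1.6 → f/1.4 → f/1.2.

f/1.2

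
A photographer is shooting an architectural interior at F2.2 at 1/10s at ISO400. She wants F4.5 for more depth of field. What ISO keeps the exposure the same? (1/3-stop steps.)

Aperture: f/2.2 → f/2.5 → f/2.8 → f/3.2 → f/3.5 → f/4 → f/4.5 — 2 stops stopped down (darker).
Need 2 stops brighter from the ISO: 400 → 500 → 640 → 800 → 1000 → 1250 → 1600.

ISO 1600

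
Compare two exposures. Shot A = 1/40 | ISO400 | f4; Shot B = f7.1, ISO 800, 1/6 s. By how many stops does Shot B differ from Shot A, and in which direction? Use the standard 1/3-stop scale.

2 stops brighter

Aperture: f/4 → f/4.5 → f/5 → f/5.6 → f/6.3 → f/7.1 — 1 2/3 stops narrower (darker).
Shutter speed: 1/40 → 1/30 → 1/25 → 1/20 → 1/15 → 1/13 → 1/10 → 1/8 → 1/6 — 2 2/3 stops slower (brighter).
ISO: 400 → 500 → 640 → 800 — 1 stop higher (brighter).
Net: −1 2/3 +2 2/3 +1 = +2 stops.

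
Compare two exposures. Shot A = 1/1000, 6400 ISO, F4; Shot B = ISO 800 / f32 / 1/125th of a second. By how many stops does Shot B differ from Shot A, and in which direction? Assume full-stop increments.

6 stops darker

Aperture: f/4 → f/5.6 → f/8 → f/11 → f/16 → f/22 → f/32 — 6 stops narrower (darker).
Shutter speed: 1/1000 → 1/500 → 1/250 → 1/125 — 3 stops longer (brighter).
ISO: 6400 → 3200 → 1600 → 800 — 3 stops lower (darker).
Net: −6 +3 −3 = −6 stops.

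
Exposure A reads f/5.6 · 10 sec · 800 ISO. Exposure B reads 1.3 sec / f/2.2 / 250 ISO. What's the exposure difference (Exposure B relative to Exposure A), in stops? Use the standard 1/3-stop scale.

2 stops darker

Aperture: f/5.6 → f/5 → f/4.5 → f/4 → f/3.5 → f/3.2 → f/2.8 → f/2.5 → f/2.2 — 2 2/3 stops larger aperture (brighter).
Shutter speed: 10 → 8 → 6 → 5 → 4 → 3.2 → 2.5 → 2 → 1.6 → 1.3 — 3 stops shorter (darker).
ISO: 800 → 640 → 500 → 400 → 320 → 250 — 1 2/3 stops dropped (darker).
Net: +2 2/3 −3 −1 2/3 = −2 stops.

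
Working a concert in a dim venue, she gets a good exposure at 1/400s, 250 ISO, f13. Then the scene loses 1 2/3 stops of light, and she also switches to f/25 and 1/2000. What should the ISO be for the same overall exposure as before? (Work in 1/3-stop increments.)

Scene light: 1 2/3 stops darker.
Aperture: f/13 → f/14 → f/16 → f/18 → f/20 → f/22 → f/25 — 2 stops narrower (darker).
Shutter speed: 1/400 → 1/500 → 1/640 → 1/800 → 1/1000 → 1/1250 → 1/1600 → 1/2000 — 2 1/3 stops shorter (darker).
Net so far: 6 stops darker. ISO: 250 → 320 → 400 → 500 → 640 → 800 → 1000 → 1250 → 1600 → 2000 → 2500 → 3200 → 4000 → 5000 → 6400 → 8000 → 10000 → 12800 → 16000.

ISO 16000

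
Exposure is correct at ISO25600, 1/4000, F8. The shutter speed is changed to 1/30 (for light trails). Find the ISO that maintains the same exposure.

Shutter speed: 1/4000 → 1/2000 → 1/1000 → 1/500 → 1/250 → 1/125 → 1/60 → 1/30 — 7 stops slower (brighter).
Need 7 stops darker from the ISO: 25600 → 12800 → 6400 → 3200 → 1600 → 800 → 400 → 200.

ISO 200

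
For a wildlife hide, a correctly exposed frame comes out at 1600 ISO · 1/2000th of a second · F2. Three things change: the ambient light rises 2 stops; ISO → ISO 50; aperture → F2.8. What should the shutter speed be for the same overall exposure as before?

Scene light: 2 stops brighter.
ISO: 1600 → 800 → 400 → 200 → 100 → 50 — 5 stops lower (darker).
Aperture: f/2 → f/2.8 — 1 stop smaller aperture (darker).
Net so far: 4 stops darker. Shutter speed: 1/2000 → 1/1000 → 1/500 → 1/250 → 1/125.

1/125s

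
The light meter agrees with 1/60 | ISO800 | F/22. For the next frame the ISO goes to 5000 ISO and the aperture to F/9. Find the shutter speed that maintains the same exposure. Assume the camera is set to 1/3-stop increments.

1/2500s

ISO: 800 → 1000 → 1250 → 1600 → 2000 → 2500 → 3200 → 4000 → 5000 — 2 2/3 stops raised (brighter).
Aperture: f/22 → f/20 → f/18 → f/16 → f/14 → f/13 → f/11 → f/10 → f/9 — 2 2/3 stops wider (brighter).
Net change so far: 5 1/3 stops brighter. Offset with the shutter speed: 1/60 → 1/80 → 1/100 → 1/125 → 1/160 → 1/200 → 1/250 → 1/320 → 1/400 → 1/500 → 1/640 → 1/800 → 1/1000 → 1/1250 → 1/1600 → 1/2000 → 1/2500.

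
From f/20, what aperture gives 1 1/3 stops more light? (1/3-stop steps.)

Aperture: f/20 → f/18 → f/16 → f/14 → f/13 — 1 1/3 stops wider (brighter).

f/13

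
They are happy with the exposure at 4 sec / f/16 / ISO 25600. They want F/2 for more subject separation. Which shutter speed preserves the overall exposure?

1/15s

Aperture: f/16 → f/11 → f/8 → f/5.6 → f/4 → f/2.8 → f/2 — 6 stops larger aperture (brighter).
Need 6 stops darker from the shutter speed: 4 → 2 → 1 → 1/2 → 1/4 → 1/8 → 1/15.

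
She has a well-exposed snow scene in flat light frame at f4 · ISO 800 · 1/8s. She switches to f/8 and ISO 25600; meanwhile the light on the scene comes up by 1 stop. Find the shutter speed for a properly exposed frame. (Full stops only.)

Scene light: 1 stop brighter.
Aperture: f/4 → f/5.6 → f/8 — 2 stops stopped down (darker).
ISO: 800 → 1600 → 3200 → 6400 → 12800 → 25600 — 5 stops raised (brighter).
Net so far: 4 stops brighter. Shutter speed: 1/8 → 1/15 → 1/30 → 1/60 → 1/125.

1/125s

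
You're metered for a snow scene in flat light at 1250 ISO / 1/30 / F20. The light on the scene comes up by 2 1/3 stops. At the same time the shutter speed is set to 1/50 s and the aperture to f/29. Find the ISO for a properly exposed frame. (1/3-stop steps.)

Scene light: 2 1/3 stops brighter.
Shutter speed: 1/30 → 1/40 → 1/50 — 2/3 stop shorter (darker).
Aperture: f/20 → f/22 → f/25 → f/29 — 1 stop stopped down (darker).
Net so far: 2/3 stop brighter. ISO: 1250 → 1000 → 800.

ISO 800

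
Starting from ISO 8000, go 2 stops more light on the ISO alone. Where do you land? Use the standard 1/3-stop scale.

ISO: 8000 → 10000 → 12800 → 16000 → 20000 → 25600 → 32000 — 2 stops higher (brighter).

ISO 32000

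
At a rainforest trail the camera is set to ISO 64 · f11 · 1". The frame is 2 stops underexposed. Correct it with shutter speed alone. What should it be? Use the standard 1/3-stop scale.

Underexposed by 2 stops → need 2 stops brighter.
Shutter speed: 1 → 1.3 → 1.6 → 2 → 2.5 → 3.2 → 4.

4 s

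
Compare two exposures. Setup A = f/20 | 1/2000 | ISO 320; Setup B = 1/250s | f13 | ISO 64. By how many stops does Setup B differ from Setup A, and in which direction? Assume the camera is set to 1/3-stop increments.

Aperture: f/20 → f/18 → f/16 → f/14 → f/13 — 1 1/3 stops opened up (brighter).
Shutter speed: 1/2000 → 1/1600 → 1/1250 → 1/1000 → 1/800 → 1/640 → 1/500 → 1/400 → 1/320 → 1/250 — 3 stops longer (brighter).
ISO: 320 → 250 → 200 → 160 → 125 → 100 → 80 → 64 — 2 1/3 stops lower (darker).
Net: +1 1/3 +3 −2 1/3 = +2 stops.

2 stops brighter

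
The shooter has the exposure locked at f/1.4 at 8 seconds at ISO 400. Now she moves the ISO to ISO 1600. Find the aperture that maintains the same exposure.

f/2.8

ISO: 400 → 800 → 1600 — 2 stops raised (brighter).
Need 2 stops darker from the aperture: f/1.4 → f/2 → f/2.8.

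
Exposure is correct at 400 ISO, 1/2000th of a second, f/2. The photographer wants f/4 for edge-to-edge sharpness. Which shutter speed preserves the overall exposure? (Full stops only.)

Aperture: f/2 → f/2.8 → f/4 — 2 stops narrower (darker).
Need 2 stops brighter from the shutter speed: 1/2000 → 1/1000 → 1/500.

1/500s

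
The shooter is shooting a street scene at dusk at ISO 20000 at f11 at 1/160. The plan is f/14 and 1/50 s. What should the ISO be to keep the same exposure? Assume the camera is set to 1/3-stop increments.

ISO 10000

Aperture: f/11 → f/13 → f/14 — 2/3 stop smaller aperture (darker).
Shutter speed: 1/160 → 1/125 → 1/100 → 1/80 → 1/60 → 1/50 — 1 2/3 stops longer (brighter).
Net change so far: 1 stop brighter. Offset with the ISO: 20000 → 16000 → 12800 → 10000.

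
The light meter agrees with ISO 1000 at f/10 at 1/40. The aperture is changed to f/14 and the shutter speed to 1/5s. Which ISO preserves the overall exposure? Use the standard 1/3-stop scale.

Aperture: f/10 → f/11 → f/13 → f/14 — 1 stop narrower (darker).
Shutter speed: 1/40 → 1/30 → 1/25 → 1/20 → 1/15 → 1/13 → 1/10 → 1/8 → 1/6 → 1/5 — 3 stops slower (brighter).
Net change so far: 2 stops brighter. Offset with the ISO: 1000 → 800 → 640 → 500 → 400 → 320 → 250.

ISO 250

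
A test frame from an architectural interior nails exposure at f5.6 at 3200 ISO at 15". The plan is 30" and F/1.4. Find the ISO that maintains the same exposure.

ISO 100

Shutter speed: 15 → 30 — 1 stop slower (brighter).
Aperture: f/5.6 → f/4 → f/2.8 → f/2 → f/1.4 — 4 stops opened up (brighter).
Net change so far: 5 stops brighter. Offset with the ISO: 3200 → 1600 → 800 → 400 → 200 → 100.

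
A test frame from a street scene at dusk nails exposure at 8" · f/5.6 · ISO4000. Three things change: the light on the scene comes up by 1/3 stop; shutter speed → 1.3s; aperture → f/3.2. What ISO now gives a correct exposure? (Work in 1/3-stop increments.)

ISO 6400

Scene light: 1/3 stop brighter.
Shutter speed: 8 → 6 → 5 → 4 → 3.2 → 2.5 → 2 → 1.6 → 1.3 — 2 2/3 stops faster (darker).
Aperture: f/5.6 → f/5 → f/4.5 → f/4 → f/3.5 → f/3.2 — 1 2/3 stops opened up (brighter).
Net so far: 2/3 stop darker. ISO: 4000 → 5000 → 6400.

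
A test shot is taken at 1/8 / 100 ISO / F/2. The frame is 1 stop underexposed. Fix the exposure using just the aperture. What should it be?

Underexposed by 1 stop → need 1 stop brighter.
Aperture: f/2 → f/1.4.

f/1.4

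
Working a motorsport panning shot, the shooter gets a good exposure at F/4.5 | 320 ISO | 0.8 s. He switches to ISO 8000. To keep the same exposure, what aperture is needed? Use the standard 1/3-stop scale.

ISO: 320 → 400 → 500 → 640 → 800 → 1000 → 1250 → 1600 → 2000 → 2500 → 3200 → 4000 → 5000 → 6400 → 8000 — 4 2/3 stops raised (brighter).
Need 4 2/3 stops darker from the aperture: f/4.5 → f/5 → f/5.6 → f/6.3 → f/7.1 → f/8 → f/9 → f/10 → f/11 → f/13 → f/14 → f/16 → f/18 → f/20 → f/22.

f/22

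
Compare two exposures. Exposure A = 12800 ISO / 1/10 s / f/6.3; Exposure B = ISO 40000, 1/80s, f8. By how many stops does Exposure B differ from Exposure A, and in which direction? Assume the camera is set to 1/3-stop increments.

Aperture: f/6.3 → f/7.1 → f/8 — 2/3 stop stopped down (darker).
Shutter speed: 1/10 → 1/13 → 1/15 → 1/20 → 1/25 → 1/30 → 1/40 → 1/50 → 1/60 → 1/80 — 3 stops shorter (darker).
ISO: 12800 → 16000 → 20000 → 25600 → 32000 → 40000 — 1 2/3 stops raised (brighter).
Net: −2/3 −3 +1 2/3 = −2 stops.

2 stops darker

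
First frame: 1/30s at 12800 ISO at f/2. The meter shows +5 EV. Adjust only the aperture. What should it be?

f/11

Overexposed by 5 stops → need 5 stops darker.
Aperture: f/2 → f/2.8 → f/4 → f/5.6 → f/8 → f/11.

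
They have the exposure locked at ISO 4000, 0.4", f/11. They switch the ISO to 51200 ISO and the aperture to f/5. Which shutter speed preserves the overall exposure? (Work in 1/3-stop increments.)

ISO: 4000 → 5000 → 6400 → 8000 → 10000 → 12800 → 16000 → 20000 → 25600 → 32000 → 40000 → 51200 — 3 2/3 stops raised (brighter).
Aperture: f/11 → f/10 → f/9 → f/8 → f/7.1 → f/6.3 → f/5.6 → f/5 — 2 1/3 stops opened up (brighter).
Net change so far: 6 stops brighter. Offset with the shutter speed: 0.4 → 0.3 → 1/4 → 1/5 → 1/6 → 1/8 → 1/10 → 1/13 → 1/15 → 1/20 → 1/25 → 1/30 → 1/40 → 1/50 → 1/60 → 1/80 → 1/100 → 1/125 → 1/160.

1/160s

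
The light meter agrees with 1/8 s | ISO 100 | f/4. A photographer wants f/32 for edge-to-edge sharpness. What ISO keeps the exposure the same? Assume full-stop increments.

ISO 6400

Aperture: f/4 → f/5.6 → f/8 → f/11 → f/16 → f/22 → f/32 — 6 stops smaller aperture (darker).
Need 6 stops brighter from the ISO: 100 → 200 → 400 → 800 → 1600 → 3200 → 6400.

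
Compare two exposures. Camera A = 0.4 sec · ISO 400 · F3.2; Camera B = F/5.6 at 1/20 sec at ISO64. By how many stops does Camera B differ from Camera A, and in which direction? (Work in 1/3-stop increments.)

Aperture: f/3.2 → f/3.5 → f/4 → f/4.5 → f/5 → f/5.6 — 1 2/3 stops stopped down (darker).
Shutter speed: 0.4 → 0.3 → 1/4 → 1/5 → 1/6 → 1/8 → 1/10 → 1/13 → 1/15 → 1/20 — 3 stops shorter (darker).
ISO: 400 → 320 → 250 → 200 → 160 → 125 → 100 → 80 → 64 — 2 2/3 stops lower (darker).
Net: −1 2/3 −3 −2 2/3 = −7 1/3 stops.

7 1/3 stops darker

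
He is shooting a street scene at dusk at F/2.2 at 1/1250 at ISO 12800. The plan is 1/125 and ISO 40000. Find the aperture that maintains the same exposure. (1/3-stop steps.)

Shutter speed: 1/1250 → 1/1000 → 1/800 → 1/640 → 1/500 → 1/400 → 1/320 → 1/250 → 1/200 → 1/160 → 1/125 — 3 1/3 stops slower (brighter).
ISO: 12800 → 16000 → 20000 → 25600 → 32000 → 40000 — 1 2/3 stops higher (brighter).
Net change so far: 5 stops brighter. Offset with the aperture: f/2.2 → f/2.5 → f/2.8 → f/3.2 → f/3.5 → f/4 → f/4.5 → f/5 → f/5.6 → f/6.3 → f/7.1 → f/8 → f/9 → f/10 → f/11 → f/13.

f/13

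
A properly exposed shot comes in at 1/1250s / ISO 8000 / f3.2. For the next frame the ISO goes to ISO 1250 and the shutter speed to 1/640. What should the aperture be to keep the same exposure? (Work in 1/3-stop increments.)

f/1.8

ISO: 8000 → 6400 → 5000 → 4000 → 3200 → 2500 → 2000 → 1600 → 1250 — 2 2/3 stops lower (darker).
Shutter speed: 1/1250 → 1/1000 → 1/800 → 1/640 — 1 stop slower (brighter).
Net change so far: 1 2/3 stops darker. Offset with the aperture: f/3.2 → f/2.8 → f/2.5 → f/2.2 → f/2 → f/1.8.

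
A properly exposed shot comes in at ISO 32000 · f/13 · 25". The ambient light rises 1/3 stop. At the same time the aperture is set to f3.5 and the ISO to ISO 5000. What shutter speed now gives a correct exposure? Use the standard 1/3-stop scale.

10 s

Scene light: 1/3 stop brighter.
Aperture: f/13 → f/11 → f/10 → f/9 → f/8 → f/7.1 → f/6.3 → f/5.6 → f/5 → f/4.5 → f/4 → f/3.5 — 3 2/3 stops opened up (brighter).
ISO: 32000 → 25600 → 20000 → 16000 → 12800 → 10000 → 8000 → 6400 → 5000 — 2 2/3 stops dropped (darker).
Net so far: 1 1/3 stops brighter. Shutter speed: 25 → 20 → 15 → 13 → 10.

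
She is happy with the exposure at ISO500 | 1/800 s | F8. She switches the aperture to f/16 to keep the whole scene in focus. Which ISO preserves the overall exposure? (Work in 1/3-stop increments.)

Aperture: f/8 → f/9 → f/10 → f/11 → f/13 → f/14 → f/16 — 2 stops narrower (darker).
Need 2 stops brighter from the ISO: 500 → 640 → 800 → 1000 → 1250 → 1600 → 2000.

ISO 2000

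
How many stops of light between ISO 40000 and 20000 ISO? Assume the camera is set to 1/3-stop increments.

1 stop

40000 → 32000 → 25600 → 20000 — count the steps: 3 third-stops = 1 stop.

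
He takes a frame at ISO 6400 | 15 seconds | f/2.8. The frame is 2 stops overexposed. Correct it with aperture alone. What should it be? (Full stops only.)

Overexposed by 2 stops → need 2 stops darker.
Aperture: f/2.8 → f/4 → f/5.6.

f/5.6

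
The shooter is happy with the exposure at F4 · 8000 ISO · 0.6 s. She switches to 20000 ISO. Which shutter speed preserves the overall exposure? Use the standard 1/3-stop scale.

ISO: 8000 → 10000 → 12800 → 16000 → 20000 — 1 1/3 stops raised (brighter).
Need 1 1/3 stops darker from the shutter speed: 0.6 → 0.5 → 0.4 → 0.3 → 1/4.

1/4s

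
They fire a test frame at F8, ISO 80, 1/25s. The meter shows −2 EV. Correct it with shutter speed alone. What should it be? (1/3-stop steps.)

Underexposed by 2 stops → need 2 stops brighter.
Shutter speed: 1/25 → 1/20 → 1/15 → 1/13 → 1/10 → 1/8 → 1/6.

1/6s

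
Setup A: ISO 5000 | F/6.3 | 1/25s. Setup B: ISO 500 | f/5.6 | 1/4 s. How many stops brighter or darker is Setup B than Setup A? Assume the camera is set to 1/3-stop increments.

Aperture: f/6.3 → f/5.6 — 1/3 stop larger aperture (brighter).
Shutter speed: 1/25 → 1/20 → 1/15 → 1/13 → 1/10 → 1/8 → 1/6 → 1/5 → 1/4 — 2 2/3 stops slower (brighter).
ISO: 5000 → 4000 → 3200 → 2500 → 2000 → 1600 → 1250 → 1000 → 800 → 640 → 500 — 3 1/3 stops dropped (darker).
Net: +1/3 +2 2/3 −3 1/3 = −1/3 stops.

1/3 stop darker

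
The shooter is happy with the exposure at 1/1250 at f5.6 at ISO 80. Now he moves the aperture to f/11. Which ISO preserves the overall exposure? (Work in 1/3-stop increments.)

ISO 320

Aperture: f/5.6 → f/6.3 → f/7.1 → f/8 → f/9 → f/10 → f/11 — 2 stops smaller aperture (darker).
Need 2 stops brighter from the ISO: 80 → 100 → 125 → 160 → 200 → 250 → 320.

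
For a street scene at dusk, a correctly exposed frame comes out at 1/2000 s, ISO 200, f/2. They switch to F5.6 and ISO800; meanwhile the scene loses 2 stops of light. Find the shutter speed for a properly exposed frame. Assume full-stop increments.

Scene light: 2 stops darker.
Aperture: f/2 → f/2.8 → f/4 → f/5.6 — 3 stops stopped down (darker).
ISO: 200 → 400 → 800 — 2 stops higher (brighter).
Net so far: 3 stops darker. Shutter speed: 1/2000 → 1/1000 → 1/500 → 1/250.

1/250s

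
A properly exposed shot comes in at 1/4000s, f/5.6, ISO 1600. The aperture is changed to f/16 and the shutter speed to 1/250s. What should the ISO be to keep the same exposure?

Aperture: f/5.6 → f/8 → f/11 → f/16 — 3 stops stopped down (darker).
Shutter speed: 1/4000 → 1/2000 → 1/1000 → 1/500 → 1/250 — 4 stops longer (brighter).
Net change so far: 1 stop brighter. Offset with the ISO: 1600 → 800.

ISO 800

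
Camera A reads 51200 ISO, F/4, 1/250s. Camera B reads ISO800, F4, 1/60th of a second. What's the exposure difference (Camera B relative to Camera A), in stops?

Aperture: unchanged.
Shutter speed: 1/250 → 1/125 → 1/60 — 2 stops longer (brighter).
ISO: 51200 → 25600 → 12800 → 6400 → 3200 → 1600 → 800 — 6 stops lower (darker).
Net: +2 −6 = −4 stops.

4 stops darker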